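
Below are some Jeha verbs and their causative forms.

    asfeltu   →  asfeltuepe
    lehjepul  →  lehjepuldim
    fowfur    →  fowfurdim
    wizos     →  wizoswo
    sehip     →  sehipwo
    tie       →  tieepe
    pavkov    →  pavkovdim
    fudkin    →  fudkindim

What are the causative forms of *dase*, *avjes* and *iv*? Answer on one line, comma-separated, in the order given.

Looking at the final sound of each stem: -wo when the stem ends in a voiceless consonant (*wizos*, *sehip*); -dim when the stem ends in a voiced consonant (*lehjepul*, *fowfur*, *pavkov*, *fudkin*); -epe when the stem ends in a vowel (*asfeltu*, *tie*).
*dase*: final sound = /e/, a vowel → -epe → *daseepe*.
The final sound of *avjes* is /s/, which is a voiceless consonant, so the suffix is -wo, giving *avjeswo*.
Since the final sound of *iv* is /v/ (a voiced consonant), it takes -dim, giving *ivdim*.

daseepe, avjeswo, ivdim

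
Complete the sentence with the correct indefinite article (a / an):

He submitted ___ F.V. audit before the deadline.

The indefinite article is chosen by the initial *sound* of the following word, not its spelling.
The initialism *F.V.* is read letter by letter; the first letter, F, is pronounced /ɛf/, which begins with a vowel sound.
So the article is *an*: He submitted an F.V. audit before the deadline.

an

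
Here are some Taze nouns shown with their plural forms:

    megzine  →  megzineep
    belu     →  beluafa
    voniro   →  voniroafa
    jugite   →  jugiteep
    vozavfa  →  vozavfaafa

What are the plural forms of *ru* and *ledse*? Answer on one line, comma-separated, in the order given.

Looking at the last vowel of each stem: -ep when the last vowel of the stem is a front vowel (*megzine*, *jugite*); -afa when the last vowel of the stem is a back vowel (*belu*, *voniro*, *vozavfa*).
Since the last vowel of *ru* is /u/ (a back vowel), it takes -afa, giving *ruafa*.
*ledse* — last vowel /e/ (a front vowel) → -ep → *ledseep*.

ruafa, ledseep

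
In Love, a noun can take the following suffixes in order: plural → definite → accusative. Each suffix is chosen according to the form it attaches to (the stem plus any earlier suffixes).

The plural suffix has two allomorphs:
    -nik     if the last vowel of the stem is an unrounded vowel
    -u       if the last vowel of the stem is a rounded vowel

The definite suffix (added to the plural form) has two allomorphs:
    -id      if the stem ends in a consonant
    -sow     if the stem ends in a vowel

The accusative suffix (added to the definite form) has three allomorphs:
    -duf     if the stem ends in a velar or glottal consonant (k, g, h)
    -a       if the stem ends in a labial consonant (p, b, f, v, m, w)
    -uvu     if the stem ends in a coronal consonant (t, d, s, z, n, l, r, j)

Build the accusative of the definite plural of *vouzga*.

*vouzga* — last vowel /a/ (an unrounded vowel) → -nik → *vouzganik*.
The plural form *vouzganik*: final sound = /k/, a consonant → -id → *vouzganikid*.
The definite form *vouzganikid* — final consonant /d/ (coronal) → -uvu → *vouzganikiduvu*.

vouzganikiduvu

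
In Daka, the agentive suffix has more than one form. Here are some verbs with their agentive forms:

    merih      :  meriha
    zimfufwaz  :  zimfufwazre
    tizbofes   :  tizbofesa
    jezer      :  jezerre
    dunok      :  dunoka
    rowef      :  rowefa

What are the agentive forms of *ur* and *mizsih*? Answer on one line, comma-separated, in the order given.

The alternation tracks the final consonant of the stem — -a when the stem ends in a voiceless consonant (*merih*, *tizbofes*, *dunok*, *rowef*); -re when the stem ends in a voiced consonant (*zimfufwaz*, *jezer*).
*ur* — final consonant /r/ (voiced) → -re → *urre*.
*mizsih* — final consonant /h/ (voiceless) → -a → *mizsiha*.

urre, mizsiha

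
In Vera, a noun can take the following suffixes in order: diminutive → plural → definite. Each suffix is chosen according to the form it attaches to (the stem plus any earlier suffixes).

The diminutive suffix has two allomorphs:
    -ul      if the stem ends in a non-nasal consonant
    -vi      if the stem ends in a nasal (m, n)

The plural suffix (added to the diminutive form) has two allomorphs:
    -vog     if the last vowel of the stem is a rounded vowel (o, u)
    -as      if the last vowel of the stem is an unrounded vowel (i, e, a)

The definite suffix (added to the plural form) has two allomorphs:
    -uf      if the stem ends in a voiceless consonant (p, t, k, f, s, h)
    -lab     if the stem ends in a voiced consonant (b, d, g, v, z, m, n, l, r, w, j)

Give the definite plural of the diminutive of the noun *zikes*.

zikesulvoglab

*zikes*: final consonant = /s/, non-nasal → -ul → *zikesul*.
The last vowel of the diminutive form *zikesul* is /u/, which is a rounded vowel, so the plural suffix is -vog, giving *zikesulvog*.
Since the final consonant of the plural form *zikesulvog* is /g/ (voiced), it takes -lab, giving *zikesulvoglab*.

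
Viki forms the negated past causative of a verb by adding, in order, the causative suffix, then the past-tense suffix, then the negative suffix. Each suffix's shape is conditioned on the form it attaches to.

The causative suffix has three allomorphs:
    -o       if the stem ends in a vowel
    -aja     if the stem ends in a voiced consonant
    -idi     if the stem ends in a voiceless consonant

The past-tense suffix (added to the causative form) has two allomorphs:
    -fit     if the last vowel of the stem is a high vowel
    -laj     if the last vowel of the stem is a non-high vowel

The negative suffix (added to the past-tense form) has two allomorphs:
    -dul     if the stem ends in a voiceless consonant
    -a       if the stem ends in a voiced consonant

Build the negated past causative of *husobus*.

husobusidifitdul

The final sound of *husobus* is /s/, which is a voiceless consonant, so the causative suffix is -idi, giving *husobusidi*.
The last vowel of the causative form *husobusidi* is /i/, which is a high vowel, so the past-tense suffix is -fit, giving *husobusidifit*.
The final consonant of the past-tense form *husobusidifit* is /t/, which is voiceless, so the negative suffix is -dul, giving *husobusidifitdul*.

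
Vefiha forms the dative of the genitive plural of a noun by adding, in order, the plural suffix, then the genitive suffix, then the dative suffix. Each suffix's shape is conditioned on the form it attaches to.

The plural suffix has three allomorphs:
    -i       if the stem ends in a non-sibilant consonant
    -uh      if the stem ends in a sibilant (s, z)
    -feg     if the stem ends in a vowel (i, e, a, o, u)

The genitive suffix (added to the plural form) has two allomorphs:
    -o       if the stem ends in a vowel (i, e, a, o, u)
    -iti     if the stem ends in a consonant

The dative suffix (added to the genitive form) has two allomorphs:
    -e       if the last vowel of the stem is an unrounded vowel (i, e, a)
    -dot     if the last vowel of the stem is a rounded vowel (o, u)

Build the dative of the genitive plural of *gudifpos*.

gudifposuhitie

*gudifpos* — final sound /s/ (a sibilant) → -uh → *gudifposuh*.
The plural form *gudifposuh*: final sound = /h/, a consonant → -iti → *gudifposuhiti*.
Since the last vowel of the genitive form *gudifposuhiti* is /i/ (an unrounded vowel), it takes -e, giving *gudifposuhitie*.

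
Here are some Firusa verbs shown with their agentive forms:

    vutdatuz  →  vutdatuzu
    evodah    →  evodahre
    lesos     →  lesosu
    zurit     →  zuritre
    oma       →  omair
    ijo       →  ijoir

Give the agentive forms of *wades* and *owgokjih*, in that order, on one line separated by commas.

wadesu, owgokjihre

The suffix is conditioned by the final sound: -u when the stem ends in a sibilant (*vutdatuz*, *lesos*); -re when the stem ends in a non-sibilant consonant (*evodah*, *zurit*); -ir when the stem ends in a vowel (*oma*, *ijo*).
*wades*: final sound = /s/, a sibilant → -u → *wadesu*.
Since the final sound of *owgokjih* is /h/ (a non-sibilant consonant), it takes -re, giving *owgokjihre*.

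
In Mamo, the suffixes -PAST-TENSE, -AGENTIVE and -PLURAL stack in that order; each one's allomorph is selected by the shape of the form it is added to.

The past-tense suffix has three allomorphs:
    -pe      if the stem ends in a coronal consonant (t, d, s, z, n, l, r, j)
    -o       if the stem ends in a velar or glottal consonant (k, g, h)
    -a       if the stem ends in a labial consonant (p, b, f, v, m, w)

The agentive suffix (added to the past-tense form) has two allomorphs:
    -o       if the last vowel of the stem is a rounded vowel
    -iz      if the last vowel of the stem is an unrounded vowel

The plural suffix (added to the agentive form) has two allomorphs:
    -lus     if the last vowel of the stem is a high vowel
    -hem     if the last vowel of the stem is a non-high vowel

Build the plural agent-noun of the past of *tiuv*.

tiuvaizlus

Since the final consonant of *tiuv* is /v/ (labial), it takes -a, giving *tiuva*.
The last vowel of the past-tense form *tiuva* is /a/, which is an unrounded vowel, so the agentive suffix is -iz, giving *tiuvaiz*.
The last vowel of the agentive form *tiuvaiz* is /i/, which is a high vowel, so the plural suffix is -lus, giving *tiuvaizlus*.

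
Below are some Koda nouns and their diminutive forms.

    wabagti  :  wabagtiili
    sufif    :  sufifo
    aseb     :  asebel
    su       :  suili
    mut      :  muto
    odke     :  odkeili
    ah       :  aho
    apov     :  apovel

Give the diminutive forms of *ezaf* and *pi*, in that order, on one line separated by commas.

Looking at the final sound of each stem: -o when the stem ends in a voiceless consonant (*sufif*, *mut*, *ah*); -el when the stem ends in a voiced consonant (*aseb*, *apov*); -ili when the stem ends in a vowel (*wabagti*, *su*, *odke*).
The final sound of *ezaf* is /f/, which is a voiceless consonant, so the suffix is -o, giving *ezafo*.
*pi* — final sound /i/ (a vowel) → -ili → *piili*.

ezafo, piili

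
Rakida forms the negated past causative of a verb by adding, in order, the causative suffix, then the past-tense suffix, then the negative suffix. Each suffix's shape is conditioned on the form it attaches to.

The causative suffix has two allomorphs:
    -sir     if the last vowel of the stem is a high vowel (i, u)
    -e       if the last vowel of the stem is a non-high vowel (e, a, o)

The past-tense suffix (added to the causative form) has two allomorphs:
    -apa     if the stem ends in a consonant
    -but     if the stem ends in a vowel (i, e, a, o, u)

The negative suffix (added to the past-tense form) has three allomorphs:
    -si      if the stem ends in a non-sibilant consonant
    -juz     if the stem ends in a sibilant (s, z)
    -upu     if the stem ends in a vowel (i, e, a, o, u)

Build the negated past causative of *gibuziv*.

gibuzivsirapaupu

*gibuziv*: last vowel = /i/, a high vowel → -sir → *gibuzivsir*.
The causative form *gibuzivsir*: final sound = /r/, a consonant → -apa → *gibuzivsirapa*.
The past-tense form *gibuzivsirapa*: final sound = /a/, a vowel → -upu → *gibuzivsirapaupu*.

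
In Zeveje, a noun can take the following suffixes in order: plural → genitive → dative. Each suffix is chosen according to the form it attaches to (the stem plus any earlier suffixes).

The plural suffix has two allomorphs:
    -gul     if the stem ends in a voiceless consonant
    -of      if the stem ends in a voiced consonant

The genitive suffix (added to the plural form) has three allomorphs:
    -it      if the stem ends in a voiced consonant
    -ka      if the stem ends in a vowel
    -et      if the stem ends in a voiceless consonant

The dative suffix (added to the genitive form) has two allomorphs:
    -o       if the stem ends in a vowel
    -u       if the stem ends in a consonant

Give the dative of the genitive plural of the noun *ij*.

The final consonant of *ij* is /j/, which is voiced, so the plural suffix is -of, giving *ijof*.
The plural form *ijof*: final sound = /f/, a voiceless consonant → -et → *ijofet*.
The genitive form *ijofet*: final sound = /t/, a consonant → -u → *ijofetu*.

ijofetu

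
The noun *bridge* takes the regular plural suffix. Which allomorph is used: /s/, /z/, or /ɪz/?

/ɪz/

The stem *bridge* ends in a sibilant (/s, z, ʃ, ʒ, tʃ, dʒ/).
The plural suffix surfaces as /ɪz/ after sibilants, /s/ after other voiceless consonants, and /z/ after other voiced sounds.
So the plural -s on *bridge* is pronounced /ɪz/.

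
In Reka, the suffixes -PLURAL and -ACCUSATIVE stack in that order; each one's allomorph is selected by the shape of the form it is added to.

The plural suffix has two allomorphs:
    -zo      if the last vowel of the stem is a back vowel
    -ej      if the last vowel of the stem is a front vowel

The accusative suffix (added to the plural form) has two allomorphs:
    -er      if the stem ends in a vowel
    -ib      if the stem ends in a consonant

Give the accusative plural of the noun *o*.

ozoer

The last vowel of *o* is /o/, which is a back vowel, so the plural suffix is -zo, giving *ozo*.
The final sound of the plural form *ozo* is /o/, which is a vowel, so the accusative suffix is -er, giving *ozoer*.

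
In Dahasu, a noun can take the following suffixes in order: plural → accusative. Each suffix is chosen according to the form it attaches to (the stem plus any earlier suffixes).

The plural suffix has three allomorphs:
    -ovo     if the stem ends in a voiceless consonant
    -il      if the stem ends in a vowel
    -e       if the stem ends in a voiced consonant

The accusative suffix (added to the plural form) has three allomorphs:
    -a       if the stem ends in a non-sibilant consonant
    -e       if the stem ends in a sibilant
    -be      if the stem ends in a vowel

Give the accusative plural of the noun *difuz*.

*difuz*: final sound = /z/, a voiced consonant → -e → *difuze*.
Since the final sound of the plural form *difuze* is /e/ (a vowel), it takes -be, giving *difuzebe*.

difuzebe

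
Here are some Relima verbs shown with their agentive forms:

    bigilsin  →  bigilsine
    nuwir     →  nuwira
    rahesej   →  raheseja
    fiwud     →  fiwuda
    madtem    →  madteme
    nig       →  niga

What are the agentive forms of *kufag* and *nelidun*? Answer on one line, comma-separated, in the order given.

The alternation tracks the final consonant of the stem — -e when the stem ends in a nasal (*bigilsin*, *madtem*); -a when the stem ends in a non-nasal consonant (*nuwir*, *rahesej*, *fiwud*, *nig*).
The final consonant of *kufag* is /g/, which is non-nasal, so the suffix is -a, giving *kufaga*.
Since the final consonant of *nelidun* is /n/ (a nasal), it takes -e, giving *nelidune*.

kufaga, nelidune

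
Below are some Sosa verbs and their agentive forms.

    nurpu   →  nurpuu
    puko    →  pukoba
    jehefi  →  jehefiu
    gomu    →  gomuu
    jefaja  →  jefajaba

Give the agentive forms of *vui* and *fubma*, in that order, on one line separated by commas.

The pattern is height harmony: -u when the last vowel of the stem is a high vowel (*nurpu*, *jehefi*, *gomu*); -ba when the last vowel of the stem is a non-high vowel (*puko*, *jefaja*).
Since the last vowel of *vui* is /i/ (a high vowel), it takes -u, giving *vuiu*.
The last vowel of *fubma* is /a/, which is a non-high vowel, so the suffix is -ba, giving *fubmaba*.

vuiu, fubmaba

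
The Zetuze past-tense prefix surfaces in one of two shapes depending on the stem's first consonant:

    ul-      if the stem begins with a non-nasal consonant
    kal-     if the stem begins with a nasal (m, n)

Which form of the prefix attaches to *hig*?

ul-

Since the first consonant of *hig* is /h/ (non-nasal), it takes ul-.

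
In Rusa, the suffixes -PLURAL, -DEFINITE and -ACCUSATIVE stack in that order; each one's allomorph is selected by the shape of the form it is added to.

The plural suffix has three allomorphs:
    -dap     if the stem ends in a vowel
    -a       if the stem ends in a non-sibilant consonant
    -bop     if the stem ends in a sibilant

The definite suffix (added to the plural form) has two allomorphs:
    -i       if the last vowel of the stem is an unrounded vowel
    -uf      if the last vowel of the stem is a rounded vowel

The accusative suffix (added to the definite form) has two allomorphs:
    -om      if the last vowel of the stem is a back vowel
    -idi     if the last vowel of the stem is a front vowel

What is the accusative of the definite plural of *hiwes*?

Since the final sound of *hiwes* is /s/ (a sibilant), it takes -bop, giving *hiwesbop*.
The plural form *hiwesbop*: last vowel = /o/, a rounded vowel → -uf → *hiwesbopuf*.
The last vowel of the definite form *hiwesbopuf* is /u/, which is a back vowel, so the accusative suffix is -om, giving *hiwesbopufom*.

hiwesbopufom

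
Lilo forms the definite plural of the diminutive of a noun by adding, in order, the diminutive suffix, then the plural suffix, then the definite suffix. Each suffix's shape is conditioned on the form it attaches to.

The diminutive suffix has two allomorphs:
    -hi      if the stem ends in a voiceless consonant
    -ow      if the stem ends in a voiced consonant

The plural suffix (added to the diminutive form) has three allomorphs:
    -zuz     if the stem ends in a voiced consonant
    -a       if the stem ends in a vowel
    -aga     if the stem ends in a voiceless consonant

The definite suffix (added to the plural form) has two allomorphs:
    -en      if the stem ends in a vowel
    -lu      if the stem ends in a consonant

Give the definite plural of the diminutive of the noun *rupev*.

rupevowzuzlu

*rupev*: final consonant = /v/, voiced → -ow → *rupevow*.
The diminutive form *rupevow* — final sound /w/ (a voiced consonant) → -zuz → *rupevowzuz*.
Since the final sound of the plural form *rupevowzuz* is /z/ (a consonant), it takes -lu, giving *rupevowzuzlu*.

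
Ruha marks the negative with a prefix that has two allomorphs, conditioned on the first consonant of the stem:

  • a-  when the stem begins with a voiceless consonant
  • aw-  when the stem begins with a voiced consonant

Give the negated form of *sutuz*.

asutuz

*sutuz* — first consonant /s/ (voiceless) → a- → *asutuz*.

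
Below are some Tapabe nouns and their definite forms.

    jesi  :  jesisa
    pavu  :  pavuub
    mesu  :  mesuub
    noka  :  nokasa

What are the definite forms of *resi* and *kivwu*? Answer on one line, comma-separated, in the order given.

resisa, kivwuub

Looking at the last vowel of each stem: -ub when the last vowel of the stem is a rounded vowel (*pavu*, *mesu*); -sa when the last vowel of the stem is an unrounded vowel (*jesi*, *noka*).
*resi*: last vowel = /i/, an unrounded vowel → -sa → *resisa*.
The last vowel of *kivwu* is /u/, which is a rounded vowel, so the suffix is -ub, giving *kivwuub*.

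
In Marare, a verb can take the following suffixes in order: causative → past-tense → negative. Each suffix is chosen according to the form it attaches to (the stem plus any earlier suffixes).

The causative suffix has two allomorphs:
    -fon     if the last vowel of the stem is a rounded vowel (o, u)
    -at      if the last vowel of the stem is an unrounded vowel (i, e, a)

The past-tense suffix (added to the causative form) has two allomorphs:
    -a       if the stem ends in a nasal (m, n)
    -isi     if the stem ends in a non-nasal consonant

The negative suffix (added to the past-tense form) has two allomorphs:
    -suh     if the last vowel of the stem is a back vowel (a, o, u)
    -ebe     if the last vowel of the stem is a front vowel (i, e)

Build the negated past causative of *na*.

*na*: last vowel = /a/, an unrounded vowel → -at → *naat*.
Since the final consonant of the causative form *naat* is /t/ (non-nasal), it takes -isi, giving *naatisi*.
The last vowel of the past-tense form *naatisi* is /i/, which is a front vowel, so the negative suffix is -ebe, giving *naatisiebe*.

naatisiebe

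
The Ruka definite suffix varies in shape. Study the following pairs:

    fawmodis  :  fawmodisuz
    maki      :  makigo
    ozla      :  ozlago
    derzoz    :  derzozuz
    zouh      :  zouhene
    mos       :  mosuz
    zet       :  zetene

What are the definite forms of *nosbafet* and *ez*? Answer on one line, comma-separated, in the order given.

nosbafetene, ezuz

The pattern is sibilance of the final sound: -uz when the stem ends in a sibilant (*fawmodis*, *derzoz*, *mos*); -ene when the stem ends in a non-sibilant consonant (*zouh*, *zet*); -go when the stem ends in a vowel (*maki*, *ozla*).
*nosbafet*: final sound = /t/, a non-sibilant consonant → -ene → *nosbafetene*.
Since the final sound of *ez* is /z/ (a sibilant), it takes -uz, giving *ezuz*.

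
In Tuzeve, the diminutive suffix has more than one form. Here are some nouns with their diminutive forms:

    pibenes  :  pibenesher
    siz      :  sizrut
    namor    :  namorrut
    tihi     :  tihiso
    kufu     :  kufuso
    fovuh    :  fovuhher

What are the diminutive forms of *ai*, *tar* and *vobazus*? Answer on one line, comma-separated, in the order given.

aiso, tarrut, vobazusher

The pattern is voicing of the final sound: -her when the stem ends in a voiceless consonant (*pibenes*, *fovuh*); -rut when the stem ends in a voiced consonant (*siz*, *namor*); -so when the stem ends in a vowel (*tihi*, *kufu*).
*ai* — final sound /i/ (a vowel) → -so → *aiso*.
*tar* — final sound /r/ (a voiced consonant) → -rut → *tarrut*.
The final sound of *vobazus* is /s/, which is a voiceless consonant, so the suffix is -her, giving *vobazusher*.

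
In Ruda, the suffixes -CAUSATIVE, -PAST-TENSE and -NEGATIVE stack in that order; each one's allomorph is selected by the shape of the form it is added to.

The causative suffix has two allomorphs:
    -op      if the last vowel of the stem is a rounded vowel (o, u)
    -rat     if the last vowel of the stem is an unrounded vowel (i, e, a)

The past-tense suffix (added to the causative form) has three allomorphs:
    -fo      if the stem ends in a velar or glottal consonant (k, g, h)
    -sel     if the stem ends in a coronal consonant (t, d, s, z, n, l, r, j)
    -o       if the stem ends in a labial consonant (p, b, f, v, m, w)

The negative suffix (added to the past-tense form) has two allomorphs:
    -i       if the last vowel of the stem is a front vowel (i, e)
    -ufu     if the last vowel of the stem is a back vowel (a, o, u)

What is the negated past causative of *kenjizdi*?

Since the last vowel of *kenjizdi* is /i/ (an unrounded vowel), it takes -rat, giving *kenjizdirat*.
Since the final consonant of the causative form *kenjizdirat* is /t/ (coronal), it takes -sel, giving *kenjizdiratsel*.
The last vowel of the past-tense form *kenjizdiratsel* is /e/, which is a front vowel, so the negative suffix is -i, giving *kenjizdiratseli*.

kenjizdiratseli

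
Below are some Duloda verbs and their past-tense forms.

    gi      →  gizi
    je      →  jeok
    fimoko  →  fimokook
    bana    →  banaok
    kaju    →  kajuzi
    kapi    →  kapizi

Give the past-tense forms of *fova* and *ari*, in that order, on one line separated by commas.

The pattern is height harmony: -zi when the last vowel of the stem is a high vowel (*gi*, *kaju*, *kapi*); -ok when the last vowel of the stem is a non-high vowel (*je*, *fimoko*, *bana*).
*fova*: last vowel = /a/, a non-high vowel → -ok → *fovaok*.
Since the last vowel of *ari* is /i/ (a high vowel), it takes -zi, giving *arizi*.

fovaok, arizi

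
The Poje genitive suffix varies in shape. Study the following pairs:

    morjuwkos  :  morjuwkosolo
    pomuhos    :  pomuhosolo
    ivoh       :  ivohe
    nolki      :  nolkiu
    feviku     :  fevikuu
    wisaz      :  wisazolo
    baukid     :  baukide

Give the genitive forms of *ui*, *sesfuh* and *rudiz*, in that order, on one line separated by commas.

uiu, sesfuhe, rudizolo

The pattern is sibilance of the final sound: -olo when the stem ends in a sibilant (*morjuwkos*, *pomuhos*, *wisaz*); -e when the stem ends in a non-sibilant consonant (*ivoh*, *baukid*); -u when the stem ends in a vowel (*nolki*, *feviku*).
Since the final sound of *ui* is /i/ (a vowel), it takes -u, giving *uiu*.
*sesfuh*: final sound = /h/, a non-sibilant consonant → -e → *sesfuhe*.
*rudiz*: final sound = /z/, a sibilant → -olo → *rudizolo*.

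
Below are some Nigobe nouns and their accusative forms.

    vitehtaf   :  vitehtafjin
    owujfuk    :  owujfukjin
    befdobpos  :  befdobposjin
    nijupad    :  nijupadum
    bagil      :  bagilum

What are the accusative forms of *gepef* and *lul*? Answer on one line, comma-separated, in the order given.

gepefjin, lulum

The pattern is voicing of the final consonant: -jin when the stem ends in a voiceless consonant (*vitehtaf*, *owujfuk*, *befdobpos*); -um when the stem ends in a voiced consonant (*nijupad*, *bagil*).
Since the final consonant of *gepef* is /f/ (voiceless), it takes -jin, giving *gepefjin*.
The final consonant of *lul* is /l/, which is voiced, so the suffix is -um, giving *lulum*.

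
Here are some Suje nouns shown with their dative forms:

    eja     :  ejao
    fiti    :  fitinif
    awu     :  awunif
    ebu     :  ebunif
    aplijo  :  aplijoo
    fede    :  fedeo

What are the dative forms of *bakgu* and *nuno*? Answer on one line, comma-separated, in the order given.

The alternation tracks the last vowel of the stem — -nif when the last vowel of the stem is a high vowel (*fiti*, *awu*, *ebu*); -o when the last vowel of the stem is a non-high vowel (*eja*, *aplijo*, *fede*).
Since the last vowel of *bakgu* is /u/ (a high vowel), it takes -nif, giving *bakgunif*.
Since the last vowel of *nuno* is /o/ (a non-high vowel), it takes -o, giving *nunoo*.

bakgunif, nunoo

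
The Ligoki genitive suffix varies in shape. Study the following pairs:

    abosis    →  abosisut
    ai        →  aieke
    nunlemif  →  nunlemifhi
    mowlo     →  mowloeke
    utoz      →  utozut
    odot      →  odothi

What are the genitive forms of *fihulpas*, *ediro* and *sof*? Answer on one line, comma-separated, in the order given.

fihulpasut, ediroeke, sofhi

The pattern is sibilance of the final sound: -ut when the stem ends in a sibilant (*abosis*, *utoz*); -hi when the stem ends in a non-sibilant consonant (*nunlemif*, *odot*); -eke when the stem ends in a vowel (*ai*, *mowlo*).
*fihulpas*: final sound = /s/, a sibilant → -ut → *fihulpasut*.
Since the final sound of *ediro* is /o/ (a vowel), it takes -eke, giving *ediroeke*.
*sof*: final sound = /f/, a non-sibilant consonant → -hi → *sofhi*.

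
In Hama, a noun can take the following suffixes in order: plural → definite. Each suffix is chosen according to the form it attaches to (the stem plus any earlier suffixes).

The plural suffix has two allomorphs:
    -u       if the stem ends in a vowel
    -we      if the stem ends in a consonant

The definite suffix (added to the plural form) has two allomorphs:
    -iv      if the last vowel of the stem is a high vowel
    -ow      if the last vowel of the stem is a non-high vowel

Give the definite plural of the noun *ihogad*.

*ihogad*: final sound = /d/, a consonant → -we → *ihogadwe*.
The plural form *ihogadwe*: last vowel = /e/, a non-high vowel → -ow → *ihogadweow*.

ihogadweow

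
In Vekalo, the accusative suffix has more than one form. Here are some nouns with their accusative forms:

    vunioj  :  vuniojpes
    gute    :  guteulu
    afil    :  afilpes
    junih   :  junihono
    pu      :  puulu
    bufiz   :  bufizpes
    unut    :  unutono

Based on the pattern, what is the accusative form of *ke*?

The alternation tracks the final sound of the stem — -ono when the stem ends in a voiceless consonant (*junih*, *unut*); -pes when the stem ends in a voiced consonant (*vunioj*, *afil*, *bufiz*); -ulu when the stem ends in a vowel (*gute*, *pu*).
*ke*: final sound = /e/, a vowel → -ulu → *keulu*.

keulu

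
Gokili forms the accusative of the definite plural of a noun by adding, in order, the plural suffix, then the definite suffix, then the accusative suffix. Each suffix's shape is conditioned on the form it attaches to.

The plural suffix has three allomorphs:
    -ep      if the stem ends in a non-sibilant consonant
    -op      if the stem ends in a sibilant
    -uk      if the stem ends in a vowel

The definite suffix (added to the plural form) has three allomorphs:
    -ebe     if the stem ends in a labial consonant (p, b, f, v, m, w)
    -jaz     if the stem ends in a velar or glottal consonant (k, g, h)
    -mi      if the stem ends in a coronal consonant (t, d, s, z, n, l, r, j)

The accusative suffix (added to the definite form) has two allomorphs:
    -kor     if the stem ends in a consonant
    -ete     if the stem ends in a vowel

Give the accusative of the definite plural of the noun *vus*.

vusopebeete

*vus* — final sound /s/ (a sibilant) → -op → *vusop*.
The final consonant of the plural form *vusop* is /p/, which is labial, so the definite suffix is -ebe, giving *vusopebe*.
Since the final sound of the definite form *vusopebe* is /e/ (a vowel), it takes -ete, giving *vusopebeete*.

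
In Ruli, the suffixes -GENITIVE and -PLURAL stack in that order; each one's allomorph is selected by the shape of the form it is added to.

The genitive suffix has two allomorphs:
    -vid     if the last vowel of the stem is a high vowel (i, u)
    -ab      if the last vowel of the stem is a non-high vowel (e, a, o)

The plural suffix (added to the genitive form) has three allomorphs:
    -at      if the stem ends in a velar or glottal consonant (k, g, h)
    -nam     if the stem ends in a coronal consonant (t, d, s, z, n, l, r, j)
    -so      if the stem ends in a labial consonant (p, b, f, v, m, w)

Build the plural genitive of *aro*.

aroabso

*aro* — last vowel /o/ (a non-high vowel) → -ab → *aroab*.
The genitive form *aroab*: final consonant = /b/, labial → -so → *aroabso*.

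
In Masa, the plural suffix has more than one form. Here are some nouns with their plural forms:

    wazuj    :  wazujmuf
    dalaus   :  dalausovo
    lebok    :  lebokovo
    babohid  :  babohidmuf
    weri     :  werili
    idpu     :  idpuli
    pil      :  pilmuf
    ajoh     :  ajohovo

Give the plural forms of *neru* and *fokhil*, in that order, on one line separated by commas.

The pattern is voicing of the final sound: -ovo when the stem ends in a voiceless consonant (*dalaus*, *lebok*, *ajoh*); -muf when the stem ends in a voiced consonant (*wazuj*, *babohid*, *pil*); -li when the stem ends in a vowel (*weri*, *idpu*).
Since the final sound of *neru* is /u/ (a vowel), it takes -li, giving *neruli*.
Since the final sound of *fokhil* is /l/ (a voiced consonant), it takes -muf, giving *fokhilmuf*.

neruli, fokhilmuf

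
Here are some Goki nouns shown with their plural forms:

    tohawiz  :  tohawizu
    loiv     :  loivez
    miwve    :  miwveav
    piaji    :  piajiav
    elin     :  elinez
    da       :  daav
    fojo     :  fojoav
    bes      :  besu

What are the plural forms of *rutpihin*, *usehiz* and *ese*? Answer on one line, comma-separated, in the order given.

The pattern is sibilance of the final sound: -u when the stem ends in a sibilant (*tohawiz*, *bes*); -ez when the stem ends in a non-sibilant consonant (*loiv*, *elin*); -av when the stem ends in a vowel (*miwve*, *piaji*, *da*, *fojo*).
*rutpihin* — final sound /n/ (a non-sibilant consonant) → -ez → *rutpihinez*.
*usehiz*: final sound = /z/, a sibilant → -u → *usehizu*.
Since the final sound of *ese* is /e/ (a vowel), it takes -av, giving *eseav*.

rutpihinez, usehizu, eseav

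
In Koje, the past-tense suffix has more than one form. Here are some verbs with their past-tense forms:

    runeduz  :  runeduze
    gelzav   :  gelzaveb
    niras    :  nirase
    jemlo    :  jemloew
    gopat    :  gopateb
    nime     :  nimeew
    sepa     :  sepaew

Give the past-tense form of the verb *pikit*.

pikiteb

The suffix is conditioned by the final sound: -e when the stem ends in a sibilant (*runeduz*, *niras*); -eb when the stem ends in a non-sibilant consonant (*gelzav*, *gopat*); -ew when the stem ends in a vowel (*jemlo*, *nime*, *sepa*).
The final sound of *pikit* is /t/, which is a non-sibilant consonant, so the suffix is -eb, giving *pikiteb*.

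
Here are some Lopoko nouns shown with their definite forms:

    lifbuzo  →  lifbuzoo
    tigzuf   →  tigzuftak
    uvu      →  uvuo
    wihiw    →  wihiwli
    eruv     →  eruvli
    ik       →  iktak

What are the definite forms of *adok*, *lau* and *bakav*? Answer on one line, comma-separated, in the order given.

The pattern is voicing of the final sound: -tak when the stem ends in a voiceless consonant (*tigzuf*, *ik*); -li when the stem ends in a voiced consonant (*wihiw*, *eruv*); -o when the stem ends in a vowel (*lifbuzo*, *uvu*).
The final sound of *adok* is /k/, which is a voiceless consonant, so the suffix is -tak, giving *adoktak*.
*lau*: final sound = /u/, a vowel → -o → *lauo*.
*bakav* — final sound /v/ (a voiced consonant) → -li → *bakavli*.

adoktak, lauo, bakavli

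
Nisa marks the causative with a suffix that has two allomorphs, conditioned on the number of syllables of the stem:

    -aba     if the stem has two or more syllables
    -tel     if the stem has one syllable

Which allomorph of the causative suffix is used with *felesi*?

-aba

*felesi* (3 syllables) → -aba.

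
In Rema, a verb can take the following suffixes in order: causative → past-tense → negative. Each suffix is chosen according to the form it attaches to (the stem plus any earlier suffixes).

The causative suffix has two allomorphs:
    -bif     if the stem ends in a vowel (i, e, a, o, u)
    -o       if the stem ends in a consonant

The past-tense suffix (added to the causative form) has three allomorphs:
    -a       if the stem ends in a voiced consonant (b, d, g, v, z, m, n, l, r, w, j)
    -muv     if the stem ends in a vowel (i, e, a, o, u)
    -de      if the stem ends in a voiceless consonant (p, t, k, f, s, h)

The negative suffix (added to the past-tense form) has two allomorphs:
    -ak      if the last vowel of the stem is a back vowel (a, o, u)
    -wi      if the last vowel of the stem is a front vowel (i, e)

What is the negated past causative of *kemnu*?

The final sound of *kemnu* is /u/, which is a vowel, so the causative suffix is -bif, giving *kemnubif*.
The causative form *kemnubif*: final sound = /f/, a voiceless consonant → -de → *kemnubifde*.
Since the last vowel of the past-tense form *kemnubifde* is /e/ (a front vowel), it takes -wi, giving *kemnubifdewi*.

kemnubifdewi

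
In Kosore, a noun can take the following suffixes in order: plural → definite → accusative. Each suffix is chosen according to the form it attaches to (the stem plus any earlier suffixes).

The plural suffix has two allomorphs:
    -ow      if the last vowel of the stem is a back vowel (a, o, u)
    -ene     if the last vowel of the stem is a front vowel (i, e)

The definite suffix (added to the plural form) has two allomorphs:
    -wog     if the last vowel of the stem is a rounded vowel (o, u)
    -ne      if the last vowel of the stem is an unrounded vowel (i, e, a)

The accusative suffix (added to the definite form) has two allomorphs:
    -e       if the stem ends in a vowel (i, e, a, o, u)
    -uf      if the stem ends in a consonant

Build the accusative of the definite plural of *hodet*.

Since the last vowel of *hodet* is /e/ (a front vowel), it takes -ene, giving *hodetene*.
The last vowel of the plural form *hodetene* is /e/, which is an unrounded vowel, so the definite suffix is -ne, giving *hodetenene*.
Since the final sound of the definite form *hodetenene* is /e/ (a vowel), it takes -e, giving *hodetenenee*.

hodetenenee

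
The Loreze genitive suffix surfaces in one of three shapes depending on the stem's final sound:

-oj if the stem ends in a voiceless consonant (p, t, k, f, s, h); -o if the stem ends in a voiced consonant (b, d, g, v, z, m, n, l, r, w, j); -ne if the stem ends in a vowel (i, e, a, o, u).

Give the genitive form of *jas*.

jasoj

*jas* — final sound /s/ (a voiceless consonant) → -oj → *jasoj*.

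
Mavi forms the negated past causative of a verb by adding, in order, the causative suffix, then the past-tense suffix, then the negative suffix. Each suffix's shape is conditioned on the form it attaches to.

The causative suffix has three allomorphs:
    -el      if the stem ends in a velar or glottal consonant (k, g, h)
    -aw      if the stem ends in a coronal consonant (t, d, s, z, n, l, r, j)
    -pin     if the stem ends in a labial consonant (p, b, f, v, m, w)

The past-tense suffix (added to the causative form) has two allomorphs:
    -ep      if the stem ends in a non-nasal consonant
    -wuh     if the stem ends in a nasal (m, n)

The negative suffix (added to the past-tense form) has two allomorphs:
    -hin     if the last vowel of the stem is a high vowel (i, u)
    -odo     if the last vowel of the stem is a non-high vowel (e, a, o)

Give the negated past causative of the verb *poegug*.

*poegug*: final consonant = /g/, velar/glottal → -el → *poegugel*.
The causative form *poegugel* — final consonant /l/ (non-nasal) → -ep → *poegugelep*.
Since the last vowel of the past-tense form *poegugelep* is /e/ (a non-high vowel), it takes -odo, giving *poegugelepodo*.

poegugelepodo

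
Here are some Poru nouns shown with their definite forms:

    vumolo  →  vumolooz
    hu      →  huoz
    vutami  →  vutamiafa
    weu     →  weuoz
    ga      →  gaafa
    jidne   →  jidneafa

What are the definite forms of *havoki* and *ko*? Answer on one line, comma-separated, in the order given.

havokiafa, kooz

Looking at the last vowel of each stem: -oz when the last vowel of the stem is a rounded vowel (*vumolo*, *hu*, *weu*); -afa when the last vowel of the stem is an unrounded vowel (*vutami*, *ga*, *jidne*).
Since the last vowel of *havoki* is /i/ (an unrounded vowel), it takes -afa, giving *havokiafa*.
Since the last vowel of *ko* is /o/ (a rounded vowel), it takes -oz, giving *kooz*.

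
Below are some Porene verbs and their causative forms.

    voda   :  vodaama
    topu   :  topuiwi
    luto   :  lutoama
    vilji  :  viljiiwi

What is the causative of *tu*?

tuiwi

The suffix is conditioned by the last vowel: -iwi when the last vowel of the stem is a high vowel (*topu*, *vilji*); -ama when the last vowel of the stem is a non-high vowel (*voda*, *luto*).
The last vowel of *tu* is /u/, which is a high vowel, so the suffix is -iwi, giving *tuiwi*.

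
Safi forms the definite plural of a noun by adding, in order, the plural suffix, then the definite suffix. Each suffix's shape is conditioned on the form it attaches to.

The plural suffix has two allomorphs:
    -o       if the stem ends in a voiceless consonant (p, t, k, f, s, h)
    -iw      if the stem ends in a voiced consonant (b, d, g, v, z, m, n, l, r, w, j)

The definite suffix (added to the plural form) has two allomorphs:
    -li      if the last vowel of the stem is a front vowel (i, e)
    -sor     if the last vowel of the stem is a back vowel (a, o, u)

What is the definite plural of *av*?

*av* — final consonant /v/ (voiced) → -iw → *aviw*.
Since the last vowel of the plural form *aviw* is /i/ (a front vowel), it takes -li, giving *aviwli*.

aviwli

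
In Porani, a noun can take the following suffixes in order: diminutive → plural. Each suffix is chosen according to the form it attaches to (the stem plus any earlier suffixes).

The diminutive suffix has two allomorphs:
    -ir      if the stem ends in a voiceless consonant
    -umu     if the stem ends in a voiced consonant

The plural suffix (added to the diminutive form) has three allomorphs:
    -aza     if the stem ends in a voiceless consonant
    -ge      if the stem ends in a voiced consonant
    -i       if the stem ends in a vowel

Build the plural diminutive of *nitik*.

*nitik* — final consonant /k/ (voiceless) → -ir → *nitikir*.
The diminutive form *nitikir*: final sound = /r/, a voiced consonant → -ge → *nitikirge*.

nitikirge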